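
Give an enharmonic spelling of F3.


Let's work it out.
Enharmonic notes sound the same pitch but are spelled with different letter names
F and Gbb name the same pitch class
= Gbb3


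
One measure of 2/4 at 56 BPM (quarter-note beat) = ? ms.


Let's work it out.
Quarter-note beat duration = 60000 / 56 ms
Beats per measure (2/4) = 2
One measure = 2 × 60000 / 56 = 120000 / 56 ms
= 2142.9 ms


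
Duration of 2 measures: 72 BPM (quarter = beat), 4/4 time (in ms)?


Step by step:
Quarter-note beat duration = 60000 / 72 ms
Beats per measure (4/4) = 4
One measure = 4 × 60000 / 72 = 240000 / 72 ms
2 measures = 2 × 240000 / 72 = 480000 / 72
= 6666.7 ms


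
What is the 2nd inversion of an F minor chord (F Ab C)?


Root position: F Ab C
2nd inversion: move root and 3rd up an octave
Bass note: C
Notes (bottom to top) = C F Ab


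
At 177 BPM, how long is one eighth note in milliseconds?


Reasoning:
One quarter-note beat = 60000 / BPM = 60000 / 177 ms
Eighth note = 1/2 × quarter note
Duration = 1/2 × 60000 / 177 = 30000 / 177
= 169.5 ms


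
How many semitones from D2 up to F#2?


Absolute semitone position = octave×12 + chromatic position
D2: 2×12 + 2 = 26
F#2: 2×12 + 6 = 30
Difference = 30 - 26 = 4
= 4 semitones


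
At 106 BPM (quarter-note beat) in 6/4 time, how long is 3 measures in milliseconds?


Working:
Quarter-note beat duration = 60000 / 106 ms
Beats per measure (6/4) = 6
One measure = 6 × 60000 / 106 = 360000 / 106 ms
3 measures = 3 × 360000 / 106 = 1080000 / 106
= 10188.7 ms


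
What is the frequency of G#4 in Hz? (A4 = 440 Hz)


Let's work it out.
f = 440 × 2^(n/12) where n = semitones from A4
G#4: -1 semitones from A4
f = 440 × 2^(-1/12)
f = 415.30 Hz


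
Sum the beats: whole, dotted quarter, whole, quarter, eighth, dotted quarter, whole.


Let's work it out.
Beat values:
  whole = 4 beats
  dotted quarter = 1.5 beats
  whole = 4 beats
  quarter = 1 beat
  eighth = 0.5 beats
  dotted quarter = 1.5 beats
  whole = 4 beats
Sum = 4 + 1.5 + 4 + 1 + 0.5 + 1.5 + 4
= 16.5 beats


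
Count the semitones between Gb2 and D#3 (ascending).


Absolute semitone position = octave×12 + chromatic position
Gb2: 2×12 + 6 = 30
D#3: 3×12 + 3 = 39
Difference = 39 - 30 = 9
= 9 semitones


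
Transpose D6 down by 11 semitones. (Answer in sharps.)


D6: chromatic position 2 in octave 6 → absolute = 6×12 + 2 = 74
Transpose down 11: 74 - 11 = 63
63 = 5×12 + 3 → D# in octave 5
Result = D#5


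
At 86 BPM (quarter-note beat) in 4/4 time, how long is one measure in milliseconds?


Reasoning:
Quarter-note beat duration = 60000 / 86 ms
Beats per measure (4/4) = 4
One measure = 4 × 60000 / 86 = 240000 / 86 ms
= 2790.7 ms


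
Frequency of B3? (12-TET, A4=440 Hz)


Let's work it out.
f = 440 × 2^(n/12) where n = semitones from A4
B3: -10 semitones from A4
f = 440 × 2^(-10/12)
f = 246.94 Hz


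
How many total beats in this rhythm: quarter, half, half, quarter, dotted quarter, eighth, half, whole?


Solution.
Beat values:
  quarter = 1 beat
  half = 2 beats
  half = 2 beats
  quarter = 1 beat
  dotted quarter = 1.5 beats
  eighth = 0.5 beats
  half = 2 beats
  whole = 4 beats
Sum = 1 + 2 + 2 + 1 + 1.5 + 0.5 + 2 + 4
= 14 beats


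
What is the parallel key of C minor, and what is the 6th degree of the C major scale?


Step by step:
Parallel keys share the same tonic but differ in mode
C minor → parallel is C major
C major scale: C D E F G A B
= C major; 6th degree = A


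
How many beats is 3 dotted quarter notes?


Reasoning:
Base quarter note = 1 beat
Dot 1 adds half the previous value: +1/2
One dotted quarter = 1 + 1/2 = 3/2
3 of them = 3 × 3/2 = 9/2
= 9/2 beats


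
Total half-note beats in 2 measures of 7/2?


Reasoning:
Time signature 7/2: the bottom number 2 means the half note gets one count
The top number 7 means 7 half-note beats per measure
Total = 7 × 2 measures
= 14 half-note beats


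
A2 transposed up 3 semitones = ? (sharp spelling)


A2: chromatic position 9 in octave 2 → absolute = 2×12 + 9 = 33
Transpose up 3: 33 + 3 = 36
36 = 3×12 + 0 → C in octave 3
Result = C3


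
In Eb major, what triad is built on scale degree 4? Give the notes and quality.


Reasoning:
Eb major scale: Eb F G Ab Bb C D
Diatonic triad on degree 4 stacks scale notes 4, 6, 1: Ab C Eb
Ab→C = 4 semitones; Ab→Eb = 7 semitones → major triad
= Ab C Eb (major)


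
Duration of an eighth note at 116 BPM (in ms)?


Let's work it out.
One quarter-note beat = 60000 / BPM = 60000 / 116 ms
Eighth note = 1/2 × quarter note
Duration = 1/2 × 60000 / 116 = 30000 / 116
= 258.6 ms


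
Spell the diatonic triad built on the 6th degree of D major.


Solution.
D major scale: D E F# G A B C#
Diatonic triad on degree 6 stacks scale notes 6, 1, 3: B D F#
B→D = 3 semitones; B→F# = 7 semitones → minor triad
= B D F# (minor)


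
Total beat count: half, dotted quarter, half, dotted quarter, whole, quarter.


Let's work it out.
Beat values:
  half = 2 beats
  dotted quarter = 1.5 beats
  half = 2 beats
  dotted quarter = 1.5 beats
  whole = 4 beats
  quarter = 1 beat
Sum = 2 + 1.5 + 2 + 1.5 + 4 + 1
= 12 beats


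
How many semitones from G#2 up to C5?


Absolute semitone position = octave×12 + chromatic position
G#2: 2×12 + 8 = 32
C5: 5×12 + 0 = 60
Difference = 60 - 32 = 28
= 28 semitones


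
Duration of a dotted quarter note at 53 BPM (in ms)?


Solution.
One quarter-note beat = 60000 / BPM = 60000 / 53 ms
Dotted quarter note = 3/2 × quarter note
Duration = 3/2 × 60000 / 53 = 90000 / 53
= 1698.1 ms


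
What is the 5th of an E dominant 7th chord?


Dominant 7th chord = root + major 3rd + perfect 5th + minor 7th
Seventh chords stack in thirds, so the letter names are E-G-B-D
Root: E
Major 3rd above E: G#
Perfect 5th above E: B
Minor 7th above E: D
The 5th = B


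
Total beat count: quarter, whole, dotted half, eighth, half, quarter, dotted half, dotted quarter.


Step by step:
Beat values:
  quarter = 1 beat
  whole = 4 beats
  dotted half = 3 beats
  eighth = 0.5 beats
  half = 2 beats
  quarter = 1 beat
  dotted half = 3 beats
  dotted quarter = 1.5 beats
Sum = 1 + 4 + 3 + 0.5 + 2 + 1 + 3 + 1.5
= 16 beats


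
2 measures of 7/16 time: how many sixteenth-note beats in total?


Time signature 7/16: the bottom number 16 means the sixteenth note gets one count
The top number 7 means 7 sixteenth-note beats per measure
Total = 7 × 2 measures
= 14 sixteenth-note beats


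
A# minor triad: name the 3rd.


Working:
Minor triad = root + minor 3rd (3 semitones) + perfect 5th (7 semitones)
A triad on A# stacks thirds, so the chord tones use letter names A-C-E
Root: A#
Minor 3rd above A#: C#
Perfect 5th above A#: E#
The 3rd = C#


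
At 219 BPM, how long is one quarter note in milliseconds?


One quarter-note beat = 60000 / BPM = 60000 / 219 ms
Duration = 60000 / 219
= 274.0 ms


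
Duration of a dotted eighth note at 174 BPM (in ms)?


One quarter-note beat = 60000 / BPM = 60000 / 174 ms
Dotted eighth note = 3/4 × quarter note
Duration = 3/4 × 60000 / 174 = 45000 / 174
= 258.6 ms


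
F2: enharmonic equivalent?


Solution.
Enharmonic notes sound the same pitch but are spelled with different letter names
F and Gbb name the same pitch class
= Gbb2


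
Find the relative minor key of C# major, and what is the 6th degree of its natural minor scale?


Reasoning:
The relative minor shares the major's key signature and starts on its 6th degree
6th degree = a major 6th above the tonic; a major 6th above C# is A#
→ relative minor of C# major is A# minor
A# natural minor scale: A# B# C# D# E# F# G#
= A# minor; 6th degree = F#


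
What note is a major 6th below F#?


Step by step:
A 6th spans 6 letter names, so from F we land on A
A major 6th = 9 semitones below F#
Spell A at that pitch: A
= A


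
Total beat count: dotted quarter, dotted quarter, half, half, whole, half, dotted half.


Step by step:
Beat values:
  dotted quarter = 1.5 beats
  dotted quarter = 1.5 beats
  half = 2 beats
  half = 2 beats
  whole = 4 beats
  half = 2 beats
  dotted half = 3 beats
Sum = 1.5 + 1.5 + 2 + 2 + 4 + 2 + 3
= 16 beats


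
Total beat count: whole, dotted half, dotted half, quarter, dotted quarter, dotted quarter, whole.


Solution.
Beat values:
  whole = 4 beats
  dotted half = 3 beats
  dotted half = 3 beats
  quarter = 1 beat
  dotted quarter = 1.5 beats
  dotted quarter = 1.5 beats
  whole = 4 beats
Sum = 4 + 3 + 3 + 1 + 1.5 + 1.5 + 4
= 18 beats


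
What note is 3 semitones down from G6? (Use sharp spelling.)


Reasoning:
G6: chromatic position 7 in octave 6 → absolute = 6×12 + 7 = 79
Transpose down 3: 79 - 3 = 76
76 = 6×12 + 4 → E in octave 6
Result = E6


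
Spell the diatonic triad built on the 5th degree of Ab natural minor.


Ab natural minor scale: Ab Bb Cb Db Eb Fb Gb
Diatonic triad on degree 5 stacks scale notes 5, 7, 2: Eb Gb Bb
Eb→Gb = 3 semitones; Eb→Bb = 7 semitones → minor triad
= Eb Gb Bb (minor)


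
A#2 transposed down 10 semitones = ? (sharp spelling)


Working:
A#2: chromatic position 10 in octave 2 → absolute = 2×12 + 10 = 34
Transpose down 10: 34 - 10 = 24
24 = 2×12 + 0 → C in octave 2
Result = C2


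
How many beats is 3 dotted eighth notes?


Reasoning:
Base eighth note = 1/2 beats
Dot 1 adds half the previous value: +1/4
One dotted eighth = 1/2 + 1/4 = 3/4
3 of them = 3 × 3/4 = 9/4
= 9/4 beats


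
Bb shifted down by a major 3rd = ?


Step by step:
major 3rd: 3 letter names, 4 semitones
Letter: B - 2 → G
Pitch: Bb - 4 semitones, spelled as a G → Gb
= Gb


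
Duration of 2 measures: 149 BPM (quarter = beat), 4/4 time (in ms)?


Working:
Quarter-note beat duration = 60000 / 149 ms
Beats per measure (4/4) = 4
One measure = 4 × 60000 / 149 = 240000 / 149 ms
2 measures = 2 × 240000 / 149 = 480000 / 149
= 3221.5 ms


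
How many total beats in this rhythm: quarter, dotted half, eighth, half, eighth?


Beat values:
  quarter = 1 beat
  dotted half = 3 beats
  eighth = 0.5 beats
  half = 2 beats
  eighth = 0.5 beats
Sum = 1 + 3 + 0.5 + 2 + 0.5
= 7 beats


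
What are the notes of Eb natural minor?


Natural minor scale pattern: W-H-W-W-H-W-W (2-1-2-2-1-2-2 semitones)
Starting from Eb:
  Eb + 2 semitones → F
  F + 1 semitone → Gb
  Gb + 2 semitones → Ab
  Ab + 2 semitones → Bb
  Bb + 1 semitone → Cb
  Cb + 2 semitones → Db
  Db + 2 semitones → Eb
Scale = Eb F Gb Ab Bb Cb Db


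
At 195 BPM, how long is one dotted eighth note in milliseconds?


Working:
One quarter-note beat = 60000 / BPM = 60000 / 195 ms
Dotted eighth note = 3/4 × quarter note
Duration = 3/4 × 60000 / 195 = 45000 / 195
= 230.8 ms


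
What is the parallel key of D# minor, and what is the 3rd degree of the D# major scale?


Step by step:
Parallel keys share the same tonic but differ in mode
D# minor → parallel is D# major
D# major scale: D# E# F## G# A# B# C##
= D# major; 3rd degree = F##


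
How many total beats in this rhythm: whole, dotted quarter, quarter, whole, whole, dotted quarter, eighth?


Working:
Beat values:
  whole = 4 beats
  dotted quarter = 1.5 beats
  quarter = 1 beat
  whole = 4 beats
  whole = 4 beats
  dotted quarter = 1.5 beats
  eighth = 0.5 beats
Sum = 4 + 1.5 + 1 + 4 + 4 + 1.5 + 0.5
= 16.5 beats


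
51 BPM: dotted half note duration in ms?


Solution.
One quarter-note beat = 60000 / BPM = 60000 / 51 ms
Dotted half note = 3 × quarter note
Duration = 3 × 60000 / 51 = 180000 / 51
= 3529.4 ms


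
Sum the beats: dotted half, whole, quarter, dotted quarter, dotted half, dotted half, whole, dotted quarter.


Reasoning:
Beat values:
  dotted half = 3 beats
  whole = 4 beats
  quarter = 1 beat
  dotted quarter = 1.5 beats
  dotted half = 3 beats
  dotted half = 3 beats
  whole = 4 beats
  dotted quarter = 1.5 beats
Sum = 3 + 4 + 1 + 1.5 + 3 + 3 + 4 + 1.5
= 21 beats


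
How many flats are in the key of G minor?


Let's work it out.
Flat minor keys: A(0), D(1), G(2), C(3), F(4), Bb(5), Eb(6), Ab(7)
G minor has 2 flats
Order of flats: Bb Eb Ab Db Gb Cb Fb → first 2: Bb, Eb
= 2 flats


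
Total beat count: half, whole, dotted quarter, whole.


Solution.
Beat values:
  half = 2 beats
  whole = 4 beats
  dotted quarter = 1.5 beats
  whole = 4 beats
Sum = 2 + 4 + 1.5 + 4
= 11.5 beats


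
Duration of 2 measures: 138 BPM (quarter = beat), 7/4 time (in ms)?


Step by step:
Quarter-note beat duration = 60000 / 138 ms
Beats per measure (7/4) = 7
One measure = 7 × 60000 / 138 = 420000 / 138 ms
2 measures = 2 × 420000 / 138 = 840000 / 138
= 6087.0 ms


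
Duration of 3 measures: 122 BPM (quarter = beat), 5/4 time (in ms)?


Quarter-note beat duration = 60000 / 122 ms
Beats per measure (5/4) = 5
One measure = 5 × 60000 / 122 = 300000 / 122 ms
3 measures = 3 × 300000 / 122 = 900000 / 122
= 7377.0 ms


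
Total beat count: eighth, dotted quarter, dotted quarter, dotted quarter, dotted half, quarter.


Beat values:
  eighth = 0.5 beats
  dotted quarter = 1.5 beats
  dotted quarter = 1.5 beats
  dotted quarter = 1.5 beats
  dotted half = 3 beats
  quarter = 1 beat
Sum = 0.5 + 1.5 + 1.5 + 1.5 + 3 + 1
= 9 beats


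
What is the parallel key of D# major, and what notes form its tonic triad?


Reasoning:
Parallel keys share the same tonic but differ in mode
D# major → parallel is D# minor
Tonic triad of D# minor = D# F# A#
= D# minor; triad = D# F# A#


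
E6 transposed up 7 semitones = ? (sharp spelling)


E6: chromatic position 4 in octave 6 → absolute = 6×12 + 4 = 76
Transpose up 7: 76 + 7 = 83
83 = 6×12 + 11 → B in octave 6
Result = B6


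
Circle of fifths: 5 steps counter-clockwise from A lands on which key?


Step by step:
Each counter-clockwise step moves down a perfect 5th (= up a perfect 4th)
From A: A → D → G → C → F → Bb
= Bb


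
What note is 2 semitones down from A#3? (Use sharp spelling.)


Let's work it out.
A#3: chromatic position 10 in octave 3 → absolute = 3×12 + 10 = 46
Transpose down 2: 46 - 2 = 44
44 = 3×12 + 8 → G# in octave 3
Result = G#3


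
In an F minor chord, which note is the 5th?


Step by step:
Minor triad = root + minor 3rd (3 semitones) + perfect 5th (7 semitones)
A triad on F stacks thirds, so the chord tones use letter names F-A-C
Root: F
Minor 3rd above F: Ab
Perfect 5th above F: C
The 5th = C


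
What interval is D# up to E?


Working:
Letter names: D → E spans 2 letter names → a 2nd
Semitones: D# → E = 1 half-step
A 2nd of 1 semitone is a minor 2nd
= minor 2nd


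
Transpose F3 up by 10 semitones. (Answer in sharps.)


Reasoning:
F3: chromatic position 5 in octave 3 → absolute = 3×12 + 5 = 41
Transpose up 10: 41 + 10 = 51
51 = 4×12 + 3 → D# in octave 4
Result = D#4


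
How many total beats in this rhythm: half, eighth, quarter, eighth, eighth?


Reasoning:
Beat values:
  half = 2 beats
  eighth = 0.5 beats
  quarter = 1 beat
  eighth = 0.5 beats
  eighth = 0.5 beats
Sum = 2 + 0.5 + 1 + 0.5 + 0.5
= 4.5 beats


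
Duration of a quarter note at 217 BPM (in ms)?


One quarter-note beat = 60000 / BPM = 60000 / 217 ms
Duration = 60000 / 217
= 276.5 ms


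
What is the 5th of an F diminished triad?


Diminished triad = root + minor 3rd (3 semitones) + diminished 5th (6 semitones)
A triad on F stacks thirds, so the chord tones use letter names F-A-C
Root: F
Minor 3rd above F: Ab
Diminished 5th above F: Cb
The 5th = Cb


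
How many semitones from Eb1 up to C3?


Let's work it out.
Absolute semitone position = octave×12 + chromatic position
Eb1: 1×12 + 3 = 15
C3: 3×12 + 0 = 36
Difference = 36 - 15 = 21
= 21 semitones


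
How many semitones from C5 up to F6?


Absolute semitone position = octave×12 + chromatic position
C5: 5×12 + 0 = 60
F6: 6×12 + 5 = 77
Difference = 77 - 60 = 17
= 17 semitones


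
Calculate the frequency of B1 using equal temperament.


f = 440 × 2^(n/12) where n = semitones from A4
B1: -34 semitones from A4
f = 440 × 2^(-34/12)
f = 61.74 Hz


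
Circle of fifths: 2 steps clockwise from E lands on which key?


Let's work it out.
Each clockwise step on the circle of fifths moves up a perfect 5th
From E: E → B → F#/Gb
= F#/Gb


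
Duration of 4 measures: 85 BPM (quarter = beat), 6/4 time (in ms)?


Quarter-note beat duration = 60000 / 85 ms
Beats per measure (6/4) = 6
One measure = 6 × 60000 / 85 = 360000 / 85 ms
4 measures = 4 × 360000 / 85 = 1440000 / 85
= 16941.2 ms


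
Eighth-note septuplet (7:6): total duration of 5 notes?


Septuplet: 7 notes occupy the space of 6 eighth notes
Space = 6 × 1/2 = 3 beats
Each septuplet note = 3 / 7 = 3/7 beats
5 notes = 5 × 3/7 = 15/7
= 15/7 beats


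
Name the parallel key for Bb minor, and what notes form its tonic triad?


Parallel keys share the same tonic but differ in mode
Bb minor → parallel is Bb major
Tonic triad of Bb major = Bb D F
= Bb major; triad = Bb D F


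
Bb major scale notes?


Major scale pattern: W-W-H-W-W-W-H (2-2-1-2-2-2-1 semitones)
Starting from Bb:
  Bb + 2 semitones → C
  C + 2 semitones → D
  D + 1 semitone → Eb
  Eb + 2 semitones → F
  F + 2 semitones → G
  G + 2 semitones → A
  A + 1 semitone → Bb
Scale = Bb C D Eb F G A


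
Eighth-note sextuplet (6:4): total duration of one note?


Working:
Sextuplet: 6 notes occupy the space of 4 eighth notes
Space = 4 × 1/2 = 2 beats
Each sextuplet note = 2 / 6 = 1/3 beats
= 1/3 beats


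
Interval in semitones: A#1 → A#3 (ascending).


Let's work it out.
Absolute semitone position = octave×12 + chromatic position
A#1: 1×12 + 10 = 22
A#3: 3×12 + 10 = 46
Difference = 46 - 22 = 24
= 24 semitones


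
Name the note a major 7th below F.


Let's work it out.
A 7th spans 7 letter names, so from F we land on G
A major 7th = 11 semitones below F
Spell G at that pitch: Gb
= Gb


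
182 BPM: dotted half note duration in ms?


Step by step:
One quarter-note beat = 60000 / BPM = 60000 / 182 ms
Dotted half note = 3 × quarter note
Duration = 3 × 60000 / 182 = 180000 / 182
= 989.0 ms


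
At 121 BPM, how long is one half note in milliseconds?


Let's work it out.
One quarter-note beat = 60000 / BPM = 60000 / 121 ms
Half note = 2 × quarter note
Duration = 2 × 60000 / 121 = 120000 / 121
= 991.7 ms


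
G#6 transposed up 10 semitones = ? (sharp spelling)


Working:
G#6: chromatic position 8 in octave 6 → absolute = 6×12 + 8 = 80
Transpose up 10: 80 + 10 = 90
90 = 7×12 + 6 → F# in octave 7
Result = F#7


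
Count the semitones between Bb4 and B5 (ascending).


Absolute semitone position = octave×12 + chromatic position
Bb4: 4×12 + 10 = 58
B5: 5×12 + 11 = 71
Difference = 71 - 58 = 13
= 13 semitones


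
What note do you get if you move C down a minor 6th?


Reasoning:
minor 6th: 6 letter names, 8 semitones
Letter: C - 5 → E
Pitch: C - 8 semitones, spelled as an E → E
= E


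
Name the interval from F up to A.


Letter names: F → A spans 3 letter names → a 3rd
Semitones: F → A = 4 half-steps
A 3rd of 4 semitones is a major 3rd
= major 3rd


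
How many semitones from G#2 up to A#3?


Absolute semitone position = octave×12 + chromatic position
G#2: 2×12 + 8 = 32
A#3: 3×12 + 10 = 46
Difference = 46 - 32 = 14
= 14 semitones


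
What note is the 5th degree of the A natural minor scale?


Let's work it out.
Natural minor scale pattern: W-H-W-W-H-W-W (2-1-2-2-1-2-2 semitones)
Starting from A:
  A + 2 semitones → B
  B + 1 semitone → C
  C + 2 semitones → D
  D + 2 semitones → E
  E + 1 semitone → F
  F + 2 semitones → G
  G + 2 semitones → A
Scale: A B C D E F G
Degree 5 = E


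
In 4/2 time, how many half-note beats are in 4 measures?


Let's work it out.
Time signature 4/2: the bottom number 2 means the half note gets one count
The top number 4 means 4 half-note beats per measure
Total = 4 × 4 measures
= 16 half-note beats


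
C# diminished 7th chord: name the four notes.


Step by step:
Diminished 7th chord = root + minor 3rd + diminished 5th + diminished 7th
Seventh chords stack in thirds, so the letter names are C-E-G-B
Root: C#
Minor 3rd above C#: E
Diminished 5th above C#: G
Diminished 7th above C#: Bb
Chord = C# E G Bb


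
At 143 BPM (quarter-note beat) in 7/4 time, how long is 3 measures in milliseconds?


Solution.
Quarter-note beat duration = 60000 / 143 ms
Beats per measure (7/4) = 7
One measure = 7 × 60000 / 143 = 420000 / 143 ms
3 measures = 3 × 420000 / 143 = 1260000 / 143
= 8811.2 ms


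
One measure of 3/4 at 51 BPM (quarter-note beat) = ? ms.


Reasoning:
Quarter-note beat duration = 60000 / 51 ms
Beats per measure (3/4) = 3
One measure = 3 × 60000 / 51 = 180000 / 51 ms
= 3529.4 ms


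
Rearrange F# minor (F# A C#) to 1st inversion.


Reasoning:
Root position: F# A C#
1st inversion: move root up an octave
Bass note: A
Notes (bottom to top) = A C# F#


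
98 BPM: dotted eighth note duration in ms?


One quarter-note beat = 60000 / BPM = 60000 / 98 ms
Dotted eighth note = 3/4 × quarter note
Duration = 3/4 × 60000 / 98 = 45000 / 98
= 459.2 ms


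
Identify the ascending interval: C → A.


Step by step:
Letter names: C → A spans 6 letter names → a 6th
Semitones: C → A = 9 half-steps
A 6th of 9 semitones is a major 6th
= major 6th


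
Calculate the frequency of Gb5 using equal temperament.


f = 440 × 2^(n/12) where n = semitones from A4
Gb5: 9 semitones from A4
f = 440 × 2^(9/12)
f = 739.99 Hz


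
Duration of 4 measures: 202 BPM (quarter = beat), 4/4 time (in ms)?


Step by step:
Quarter-note beat duration = 60000 / 202 ms
Beats per measure (4/4) = 4
One measure = 4 × 60000 / 202 = 240000 / 202 ms
4 measures = 4 × 240000 / 202 = 960000 / 202
= 4752.5 ms


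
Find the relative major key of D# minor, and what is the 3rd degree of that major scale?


Working:
The relative major shares the key signature and is a minor 3rd above the minor tonic
A minor 3rd above D# is F#
→ relative major of D# minor is F# major
F# major scale: F# G# A# B C# D# E#
= F# major; 3rd degree = A#


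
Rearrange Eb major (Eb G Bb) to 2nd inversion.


Let's work it out.
Root position: Eb G Bb
2nd inversion: move root and 3rd up an octave
Bass note: Bb
Notes (bottom to top) = Bb Eb G


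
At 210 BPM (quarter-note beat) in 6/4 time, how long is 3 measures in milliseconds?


Reasoning:
Quarter-note beat duration = 60000 / 210 ms
Beats per measure (6/4) = 6
One measure = 6 × 60000 / 210 = 360000 / 210 ms
3 measures = 3 × 360000 / 210 = 1080000 / 210
= 5142.9 ms


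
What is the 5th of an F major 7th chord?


Working:
Major 7th chord = root + major 3rd + perfect 5th + major 7th
Seventh chords stack in thirds, so the letter names are F-A-C-E
Root: F
Major 3rd above F: A
Perfect 5th above F: C
Major 7th above F: E
The 5th = C


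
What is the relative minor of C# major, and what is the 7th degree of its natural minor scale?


Step by step:
The relative minor shares the major's key signature and starts on its 6th degree
6th degree = a major 6th above the tonic; a major 6th above C# is A#
→ relative minor of C# major is A# minor
A# natural minor scale: A# B# C# D# E# F# G#
= A# minor; 7th degree = G#


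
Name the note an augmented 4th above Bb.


A 4th spans 4 letter names, so from B we land on E
An augmented 4th = 6 semitones above Bb
Spell E at that pitch: E
= E


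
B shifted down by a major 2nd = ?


Let's work it out.
major 2nd: 2 letter names, 2 semitones
Letter: B - 1 → A
Pitch: B - 2 semitones, spelled as an A → A
= A


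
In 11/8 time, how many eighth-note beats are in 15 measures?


Let's work it out.
Time signature 11/8: the bottom number 8 means the eighth note gets one count
The top number 11 means 11 eighth-note beats per measure
Total = 11 × 15 measures
= 165 eighth-note beats


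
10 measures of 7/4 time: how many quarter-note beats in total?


Step by step:
Time signature 7/4: the bottom number 4 means the quarter note gets one count
The top number 7 means 7 quarter-note beats per measure
Total = 7 × 10 measures
= 70 quarter-note beats


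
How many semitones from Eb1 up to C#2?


Let's work it out.
Absolute semitone position = octave×12 + chromatic position
Eb1: 1×12 + 3 = 15
C#2: 2×12 + 1 = 25
Difference = 25 - 15 = 10
= 10 semitones


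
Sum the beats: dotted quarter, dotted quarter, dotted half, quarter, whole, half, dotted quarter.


Step by step:
Beat values:
  dotted quarter = 1.5 beats
  dotted quarter = 1.5 beats
  dotted half = 3 beats
  quarter = 1 beat
  whole = 4 beats
  half = 2 beats
  dotted quarter = 1.5 beats
Sum = 1.5 + 1.5 + 3 + 1 + 4 + 2 + 1.5
= 14.5 beats


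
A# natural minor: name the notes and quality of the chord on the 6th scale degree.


A# natural minor scale: A# B# C# D# E# F# G#
Diatonic triad on degree 6 stacks scale notes 6, 1, 3: F# A# C#
F#→A# = 4 semitones; F#→C# = 7 semitones → major triad
= F# A# C# (major)


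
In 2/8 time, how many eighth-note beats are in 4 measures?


Solution.
Time signature 2/8: the bottom number 8 means the eighth note gets one count
The top number 2 means 2 eighth-note beats per measure
Total = 2 × 4 measures
= 8 eighth-note beats


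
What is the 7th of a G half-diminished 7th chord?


Half-diminished 7th chord = root + minor 3rd + diminished 5th + minor 7th
Seventh chords stack in thirds, so the letter names are G-B-D-F
Root: G
Minor 3rd above G: Bb
Diminished 5th above G: Db
Minor 7th above G: F
The 7th = F


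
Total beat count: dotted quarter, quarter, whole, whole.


Beat values:
  dotted quarter = 1.5 beats
  quarter = 1 beat
  whole = 4 beats
  whole = 4 beats
Sum = 1.5 + 1 + 4 + 4
= 10.5 beats


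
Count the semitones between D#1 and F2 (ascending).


Let's work it out.
Absolute semitone position = octave×12 + chromatic position
D#1: 1×12 + 3 = 15
F2: 2×12 + 5 = 29
Difference = 29 - 15 = 14
= 14 semitones


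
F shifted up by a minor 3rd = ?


Let's work it out.
minor 3rd: 3 letter names, 3 semitones
Letter: F + 2 → A
Pitch: F + 3 semitones, spelled as an A → Ab
= Ab


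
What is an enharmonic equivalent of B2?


Solution.
Enharmonic notes sound the same pitch but are spelled with different letter names
B and Cb name the same pitch class
Octave numbers change at C, so B2 = Cb3
= Cb3


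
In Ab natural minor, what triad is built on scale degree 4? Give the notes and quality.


Reasoning:
Ab natural minor scale: Ab Bb Cb Db Eb Fb Gb
Diatonic triad on degree 4 stacks scale notes 4, 6, 1: Db Fb Ab
Db→Fb = 3 semitones; Db→Ab = 7 semitones → minor triad
= Db Fb Ab (minor)


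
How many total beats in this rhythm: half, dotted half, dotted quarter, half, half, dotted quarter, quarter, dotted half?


Step by step:
Beat values:
  half = 2 beats
  dotted half = 3 beats
  dotted quarter = 1.5 beats
  half = 2 beats
  half = 2 beats
  dotted quarter = 1.5 beats
  quarter = 1 beat
  dotted half = 3 beats
Sum = 2 + 3 + 1.5 + 2 + 2 + 1.5 + 1 + 3
= 16 beats


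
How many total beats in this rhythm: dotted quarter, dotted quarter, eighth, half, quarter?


Step by step:
Beat values:
  dotted quarter = 1.5 beats
  dotted quarter = 1.5 beats
  eighth = 0.5 beats
  half = 2 beats
  quarter = 1 beat
Sum = 1.5 + 1.5 + 0.5 + 2 + 1
= 6.5 beats


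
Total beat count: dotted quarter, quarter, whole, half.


Solution.
Beat values:
  dotted quarter = 1.5 beats
  quarter = 1 beat
  whole = 4 beats
  half = 2 beats
Sum = 1.5 + 1 + 4 + 2
= 8.5 beats


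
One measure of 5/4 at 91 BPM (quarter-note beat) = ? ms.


Quarter-note beat duration = 60000 / 91 ms
Beats per measure (5/4) = 5
One measure = 5 × 60000 / 91 = 300000 / 91 ms
= 3296.7 ms


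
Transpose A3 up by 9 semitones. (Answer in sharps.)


Let's work it out.
A3: chromatic position 9 in octave 3 → absolute = 3×12 + 9 = 45
Transpose up 9: 45 + 9 = 54
54 = 4×12 + 6 → F# in octave 4
Result = F#4


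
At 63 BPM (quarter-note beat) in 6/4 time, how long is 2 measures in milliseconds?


Step by step:
Quarter-note beat duration = 60000 / 63 ms
Beats per measure (6/4) = 6
One measure = 6 × 60000 / 63 = 360000 / 63 ms
2 measures = 2 × 360000 / 63 = 720000 / 63
= 11428.6 ms


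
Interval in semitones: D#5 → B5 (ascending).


Reasoning:
Absolute semitone position = octave×12 + chromatic position
D#5: 5×12 + 3 = 63
B5: 5×12 + 11 = 71
Difference = 71 - 63 = 8
= 8 semitones


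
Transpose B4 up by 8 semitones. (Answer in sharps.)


Let's work it out.
B4: chromatic position 11 in octave 4 → absolute = 4×12 + 11 = 59
Transpose up 8: 59 + 8 = 67
67 = 5×12 + 7 → G in octave 5
Result = G5


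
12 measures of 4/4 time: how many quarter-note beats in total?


Reasoning:
Time signature 4/4: the bottom number 4 means the quarter note gets one count
The top number 4 means 4 quarter-note beats per measure
Total = 4 × 12 measures
= 48 quarter-note beats


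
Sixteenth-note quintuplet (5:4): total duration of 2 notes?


Reasoning:
Quintuplet: 5 notes occupy the space of 4 sixteenth notes
Space = 4 × 1/4 = 1 beat
Each quintuplet note = 1 / 5 = 1/5 beats
2 notes = 2 × 1/5 = 2/5
= 2/5 beats


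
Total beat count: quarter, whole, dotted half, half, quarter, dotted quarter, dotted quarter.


Working:
Beat values:
  quarter = 1 beat
  whole = 4 beats
  dotted half = 3 beats
  half = 2 beats
  quarter = 1 beat
  dotted quarter = 1.5 beats
  dotted quarter = 1.5 beats
Sum = 1 + 4 + 3 + 2 + 1 + 1.5 + 1.5
= 14 beats


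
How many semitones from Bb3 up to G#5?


Reasoning:
Absolute semitone position = octave×12 + chromatic position
Bb3: 3×12 + 10 = 46
G#5: 5×12 + 8 = 68
Difference = 68 - 46 = 22
= 22 semitones


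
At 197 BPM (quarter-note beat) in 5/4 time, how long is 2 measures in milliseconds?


Step by step:
Quarter-note beat duration = 60000 / 197 ms
Beats per measure (5/4) = 5
One measure = 5 × 60000 / 197 = 300000 / 197 ms
2 measures = 2 × 300000 / 197 = 600000 / 197
= 3045.7 ms


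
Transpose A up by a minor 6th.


Solution.
minor 6th: 6 letter names, 8 semitones
Letter: A + 5 → F
Pitch: A + 8 semitones, spelled as an F → F
= F


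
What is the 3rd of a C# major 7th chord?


Reasoning:
Major 7th chord = root + major 3rd + perfect 5th + major 7th
Seventh chords stack in thirds, so the letter names are C-E-G-B
Root: C#
Major 3rd above C#: E#
Perfect 5th above C#: G#
Major 7th above C#: B#
The 3rd = E#


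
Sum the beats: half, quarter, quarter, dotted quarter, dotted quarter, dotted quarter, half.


Reasoning:
Beat values:
  half = 2 beats
  quarter = 1 beat
  quarter = 1 beat
  dotted quarter = 1.5 beats
  dotted quarter = 1.5 beats
  dotted quarter = 1.5 beats
  half = 2 beats
Sum = 2 + 1 + 1 + 1.5 + 1.5 + 1.5 + 2
= 10.5 beats


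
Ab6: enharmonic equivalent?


Enharmonic notes sound the same pitch but are spelled with different letter names
Ab and G# name the same pitch class
= G#6


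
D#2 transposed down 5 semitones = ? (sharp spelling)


Solution.
D#2: chromatic position 3 in octave 2 → absolute = 2×12 + 3 = 27
Transpose down 5: 27 - 5 = 22
22 = 1×12 + 10 → A# in octave 1
Result = A#1


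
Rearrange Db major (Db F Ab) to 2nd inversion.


Solution.
Root position: Db F Ab
2nd inversion: move root and 3rd up an octave
Bass note: Ab
Notes (bottom to top) = Ab Db F


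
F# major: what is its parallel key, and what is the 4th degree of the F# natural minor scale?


Working:
Parallel keys share the same tonic but differ in mode
F# major → parallel is F# minor
F# natural minor scale: F# G# A B C# D E
= F# minor; 4th degree = B


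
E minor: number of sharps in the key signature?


Sharp minor keys follow the circle of fifths: A(0), E(1), B(2), F#(3), C#(4), G#(5), D#(6), A#(7)
E minor has 1 sharp
Order of sharps: F# C# G# D# A# E# B# → first 1: F#
= 1 sharp


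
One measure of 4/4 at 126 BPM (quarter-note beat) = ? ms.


Let's work it out.
Quarter-note beat duration = 60000 / 126 ms
Beats per measure (4/4) = 4
One measure = 4 × 60000 / 126 = 240000 / 126 ms
= 1904.8 ms


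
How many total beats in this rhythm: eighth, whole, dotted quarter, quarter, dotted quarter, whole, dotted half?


Working:
Beat values:
  eighth = 0.5 beats
  whole = 4 beats
  dotted quarter = 1.5 beats
  quarter = 1 beat
  dotted quarter = 1.5 beats
  whole = 4 beats
  dotted half = 3 beats
Sum = 0.5 + 4 + 1.5 + 1 + 1.5 + 4 + 3
= 15.5 beats


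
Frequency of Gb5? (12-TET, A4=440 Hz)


Step by step:
f = 440 × 2^(n/12) where n = semitones from A4
Gb5: 9 semitones from A4
f = 440 × 2^(9/12)
f = 739.99 Hz


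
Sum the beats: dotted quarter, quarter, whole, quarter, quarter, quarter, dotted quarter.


Beat values:
  dotted quarter = 1.5 beats
  quarter = 1 beat
  whole = 4 beats
  quarter = 1 beat
  quarter = 1 beat
  quarter = 1 beat
  dotted quarter = 1.5 beats
Sum = 1.5 + 1 + 4 + 1 + 1 + 1 + 1.5
= 11 beats


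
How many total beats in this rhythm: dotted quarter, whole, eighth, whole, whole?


Step by step:
Beat values:
  dotted quarter = 1.5 beats
  whole = 4 beats
  eighth = 0.5 beats
  whole = 4 beats
  whole = 4 beats
Sum = 1.5 + 4 + 0.5 + 4 + 4
= 14 beats


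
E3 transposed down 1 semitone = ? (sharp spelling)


Let's work it out.
E3: chromatic position 4 in octave 3 → absolute = 3×12 + 4 = 40
Transpose down 1: 40 - 1 = 39
39 = 3×12 + 3 → D# in octave 3
Result = D#3


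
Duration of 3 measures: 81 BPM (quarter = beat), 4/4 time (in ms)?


Let's work it out.
Quarter-note beat duration = 60000 / 81 ms
Beats per measure (4/4) = 4
One measure = 4 × 60000 / 81 = 240000 / 81 ms
3 measures = 3 × 240000 / 81 = 720000 / 81
= 8888.9 ms


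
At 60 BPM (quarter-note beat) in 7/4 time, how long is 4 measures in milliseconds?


Step by step:
Quarter-note beat duration = 60000 / 60 ms
Beats per measure (7/4) = 7
One measure = 7 × 60000 / 60 = 420000 / 60 ms
4 measures = 4 × 420000 / 60 = 1680000 / 60
= 28000.0 ms


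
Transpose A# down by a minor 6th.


Solution.
minor 6th: 6 letter names, 8 semitones
Letter: A - 5 → C
Pitch: A# - 8 semitones, spelled as a C → C##
= C##


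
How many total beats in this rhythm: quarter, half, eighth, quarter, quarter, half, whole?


Reasoning:
Beat values:
  quarter = 1 beat
  half = 2 beats
  eighth = 0.5 beats
  quarter = 1 beat
  quarter = 1 beat
  half = 2 beats
  whole = 4 beats
Sum = 1 + 2 + 0.5 + 1 + 1 + 2 + 4
= 11.5 beats


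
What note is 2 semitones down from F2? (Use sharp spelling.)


F2: chromatic position 5 in octave 2 → absolute = 2×12 + 5 = 29
Transpose down 2: 29 - 2 = 27
27 = 2×12 + 3 → D# in octave 2
Result = D#2


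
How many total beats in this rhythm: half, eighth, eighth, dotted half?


Beat values:
  half = 2 beats
  eighth = 0.5 beats
  eighth = 0.5 beats
  dotted half = 3 beats
Sum = 2 + 0.5 + 0.5 + 3
= 6 beats


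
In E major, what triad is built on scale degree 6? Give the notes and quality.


Working:
E major scale: E F# G# A B C# D#
Diatonic triad on degree 6 stacks scale notes 6, 1, 3: C# E G#
C#→E = 3 semitones; C#→G# = 7 semitones → minor triad
= C# E G# (minor)


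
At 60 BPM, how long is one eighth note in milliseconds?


Solution.
One quarter-note beat = 60000 / BPM = 60000 / 60 ms
Eighth note = 1/2 × quarter note
Duration = 1/2 × 60000 / 60 = 30000 / 60
= 500.0 ms


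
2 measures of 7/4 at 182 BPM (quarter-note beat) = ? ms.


Reasoning:
Quarter-note beat duration = 60000 / 182 ms
Beats per measure (7/4) = 7
One measure = 7 × 60000 / 182 = 420000 / 182 ms
2 measures = 2 × 420000 / 182 = 840000 / 182
= 4615.4 ms


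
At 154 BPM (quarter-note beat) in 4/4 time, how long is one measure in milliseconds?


Solution.
Quarter-note beat duration = 60000 / 154 ms
Beats per measure (4/4) = 4
One measure = 4 × 60000 / 154 = 240000 / 154 ms
= 1558.4 ms


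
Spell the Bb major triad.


Reasoning:
Major triad = root + major 3rd (4 semitones) + perfect 5th (7 semitones)
A triad on Bb stacks thirds, so the chord tones use letter names B-D-F
Root: Bb
Major 3rd above Bb: D
Perfect 5th above Bb: F
Chord = Bb D F


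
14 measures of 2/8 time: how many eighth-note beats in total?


Let's work it out.
Time signature 2/8: the bottom number 8 means the eighth note gets one count
The top number 2 means 2 eighth-note beats per measure
Total = 2 × 14 measures
= 28 eighth-note beats


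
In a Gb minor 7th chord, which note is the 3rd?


Minor 7th chord = root + minor 3rd + perfect 5th + minor 7th
Seventh chords stack in thirds, so the letter names are G-B-D-F
Root: Gb
Minor 3rd above Gb: Bbb
Perfect 5th above Gb: Db
Minor 7th above Gb: Fb
The 3rd = Bbb


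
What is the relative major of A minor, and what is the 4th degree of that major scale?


Let's work it out.
The relative major shares the key signature and is a minor 3rd above the minor tonic
A minor 3rd above A is C
→ relative major of A minor is C major
C major scale: C D E F G A B
= C major; 4th degree = F


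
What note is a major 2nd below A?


Step by step:
A 2nd spans 2 letter names, so from A we land on G
A major 2nd = 2 semitones below A
Spell G at that pitch: G
= G


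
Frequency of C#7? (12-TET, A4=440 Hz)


Let's work it out.
f = 440 × 2^(n/12) where n = semitones from A4
C#7: 28 semitones from A4
f = 440 × 2^(28/12)
f = 2217.46 Hz


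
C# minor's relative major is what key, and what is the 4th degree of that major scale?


The relative major shares the key signature and is a minor 3rd above the minor tonic
A minor 3rd above C# is E
→ relative major of C# minor is E major
E major scale: E F# G# A B C# D#
= E major; 4th degree = A


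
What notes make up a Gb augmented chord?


Let's work it out.
Augmented triad = root + major 3rd (4 semitones) + augmented 5th (8 semitones)
A triad on Gb stacks thirds, so the chord tones use letter names G-B-D
Root: Gb
Major 3rd above Gb: Bb
Augmented 5th above Gb: D
Chord = Gb Bb D


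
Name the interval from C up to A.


Let's work it out.
Letter names: C → A spans 6 letter names → a 6th
Semitones: C → A = 9 half-steps
A 6th of 9 semitones is a major 6th
= major 6th


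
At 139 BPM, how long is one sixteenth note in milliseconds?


One quarter-note beat = 60000 / BPM = 60000 / 139 ms
Sixteenth note = 1/4 × quarter note
Duration = 1/4 × 60000 / 139 = 15000 / 139
= 107.9 ms


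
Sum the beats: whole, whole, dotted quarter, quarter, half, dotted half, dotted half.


Step by step:
Beat values:
  whole = 4 beats
  whole = 4 beats
  dotted quarter = 1.5 beats
  quarter = 1 beat
  half = 2 beats
  dotted half = 3 beats
  dotted half = 3 beats
Sum = 4 + 4 + 1.5 + 1 + 2 + 3 + 3
= 18.5 beats


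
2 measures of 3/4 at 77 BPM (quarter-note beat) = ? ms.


Step by step:
Quarter-note beat duration = 60000 / 77 ms
Beats per measure (3/4) = 3
One measure = 3 × 60000 / 77 = 180000 / 77 ms
2 measures = 2 × 180000 / 77 = 360000 / 77
= 4675.3 ms


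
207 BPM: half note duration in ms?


One quarter-note beat = 60000 / BPM = 60000 / 207 ms
Half note = 2 × quarter note
Duration = 2 × 60000 / 207 = 120000 / 207
= 579.7 ms


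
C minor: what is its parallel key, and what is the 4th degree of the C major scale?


Parallel keys share the same tonic but differ in mode
C minor → parallel is C major
C major scale: C D E F G A B
= C major; 4th degree = F


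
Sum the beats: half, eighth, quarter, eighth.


Reasoning:
Beat values:
  half = 2 beats
  eighth = 0.5 beats
  quarter = 1 beat
  eighth = 0.5 beats
Sum = 2 + 0.5 + 1 + 0.5
= 4 beats


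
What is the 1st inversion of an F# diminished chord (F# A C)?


Root position: F# A C
1st inversion: move root up an octave
Bass note: A
Notes (bottom to top) = A C F#
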